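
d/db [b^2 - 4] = 2*b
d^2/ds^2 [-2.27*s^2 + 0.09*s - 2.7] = -4.54000000000000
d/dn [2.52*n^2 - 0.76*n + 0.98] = 5.04*n - 0.76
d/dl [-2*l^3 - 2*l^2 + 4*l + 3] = -6*l^2 - 4*l + 4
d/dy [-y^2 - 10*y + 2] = -2*y - 10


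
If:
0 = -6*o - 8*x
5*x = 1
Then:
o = -4/15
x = 1/5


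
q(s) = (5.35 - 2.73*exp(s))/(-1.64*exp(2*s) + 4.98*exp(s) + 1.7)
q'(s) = (5.35 - 2.73*exp(s))*(3.28*exp(2*s) - 4.98*exp(s))/(-1.64*exp(2*s) + 4.98*exp(s) + 1.7)^2 - 2.73*exp(s)/(-1.64*exp(2*s) + 4.98*exp(s) + 1.7) = (-4.4772*exp(2*s) + 17.548*exp(s) - 31.284)*exp(s)/(2.6896*exp(4*s) - 16.3344*exp(3*s) + 19.2244*exp(2*s) + 16.932*exp(s) + 2.89)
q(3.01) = 0.09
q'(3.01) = -0.09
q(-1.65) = 1.86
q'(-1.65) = -0.80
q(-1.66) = 1.87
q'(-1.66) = -0.80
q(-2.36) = 2.36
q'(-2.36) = -0.60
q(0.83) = -0.20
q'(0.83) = -1.66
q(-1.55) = 1.78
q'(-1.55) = -0.82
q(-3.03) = 2.69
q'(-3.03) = -0.39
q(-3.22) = 2.76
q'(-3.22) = -0.34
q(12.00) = 0.00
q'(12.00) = 0.00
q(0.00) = 0.52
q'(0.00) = -0.72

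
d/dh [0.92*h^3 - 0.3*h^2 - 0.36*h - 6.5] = 2.76*h^2 - 0.6*h - 0.36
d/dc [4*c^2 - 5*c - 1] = 8*c - 5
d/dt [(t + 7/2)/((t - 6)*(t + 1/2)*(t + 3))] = (-8*t^3 - 32*t^2 + 70*t + 237)/(4*t^6 - 20*t^5 - 131*t^4 + 318*t^3 + 1701*t^2 + 1404*t + 324)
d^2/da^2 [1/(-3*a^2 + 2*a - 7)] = 2*(9*a^2 - 6*a - 4*(3*a - 1)^2 + 21)/(3*a^2 - 2*a + 7)^3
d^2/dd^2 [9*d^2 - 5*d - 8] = 18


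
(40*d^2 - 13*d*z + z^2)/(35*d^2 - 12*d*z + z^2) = (-8*d + z)/(-7*d + z)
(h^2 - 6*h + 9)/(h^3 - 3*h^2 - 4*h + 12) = (h - 3)/(h^2 - 4)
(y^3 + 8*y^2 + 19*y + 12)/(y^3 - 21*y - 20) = (y + 3)/(y - 5)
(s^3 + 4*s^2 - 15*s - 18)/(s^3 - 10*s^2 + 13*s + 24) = (s + 6)/(s - 8)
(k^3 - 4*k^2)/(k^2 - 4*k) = k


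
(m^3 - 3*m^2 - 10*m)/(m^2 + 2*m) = m - 5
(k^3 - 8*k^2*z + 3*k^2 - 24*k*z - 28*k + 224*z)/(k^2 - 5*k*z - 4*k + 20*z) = (-k^2 + 8*k*z - 7*k + 56*z)/(-k + 5*z)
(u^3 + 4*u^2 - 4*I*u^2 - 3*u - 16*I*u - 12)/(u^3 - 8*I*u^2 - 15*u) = (u^2 + u*(4 - I) - 4*I)/(u*(u - 5*I))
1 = 1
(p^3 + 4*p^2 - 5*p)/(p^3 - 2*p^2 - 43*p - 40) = p*(p - 1)/(p^2 - 7*p - 8)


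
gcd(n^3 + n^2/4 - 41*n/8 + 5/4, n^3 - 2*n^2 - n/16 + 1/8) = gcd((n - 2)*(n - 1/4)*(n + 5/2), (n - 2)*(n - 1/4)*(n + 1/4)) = n^2 - 9*n/4 + 1/2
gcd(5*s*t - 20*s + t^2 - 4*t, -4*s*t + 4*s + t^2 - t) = 1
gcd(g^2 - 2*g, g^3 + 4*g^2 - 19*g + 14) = g - 2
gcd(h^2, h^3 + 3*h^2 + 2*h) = h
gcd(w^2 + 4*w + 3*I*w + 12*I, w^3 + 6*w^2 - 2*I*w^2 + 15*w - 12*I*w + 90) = w + 3*I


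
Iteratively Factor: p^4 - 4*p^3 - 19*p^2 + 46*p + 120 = (p + 2)*(p^3 - 6*p^2 - 7*p + 60) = (p + 2)*(p + 3)*(p^2 - 9*p + 20) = (p - 4)*(p + 2)*(p + 3)*(p - 5)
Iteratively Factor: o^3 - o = (o)*(o^2 - 1) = o*(o + 1)*(o - 1)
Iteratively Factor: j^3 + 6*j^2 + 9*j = (j + 3)*(j^2 + 3*j) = (j + 3)^2*(j)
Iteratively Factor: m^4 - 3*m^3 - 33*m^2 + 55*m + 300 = (m - 5)*(m^3 + 2*m^2 - 23*m - 60) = (m - 5)*(m + 4)*(m^2 - 2*m - 15) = (m - 5)*(m + 3)*(m + 4)*(m - 5)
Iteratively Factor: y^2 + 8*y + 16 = (y + 4)*(y + 4)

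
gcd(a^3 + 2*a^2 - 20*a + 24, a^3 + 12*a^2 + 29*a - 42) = a + 6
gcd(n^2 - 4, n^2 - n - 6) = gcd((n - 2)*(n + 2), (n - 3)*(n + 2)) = n + 2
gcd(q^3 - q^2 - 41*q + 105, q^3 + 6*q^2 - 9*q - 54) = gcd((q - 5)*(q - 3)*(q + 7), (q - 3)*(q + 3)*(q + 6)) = q - 3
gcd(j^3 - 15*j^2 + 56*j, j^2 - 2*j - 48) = j - 8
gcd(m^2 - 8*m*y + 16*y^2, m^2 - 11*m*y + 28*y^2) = -m + 4*y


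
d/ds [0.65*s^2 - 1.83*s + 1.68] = 1.3*s - 1.83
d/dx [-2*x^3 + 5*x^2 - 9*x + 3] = -6*x^2 + 10*x - 9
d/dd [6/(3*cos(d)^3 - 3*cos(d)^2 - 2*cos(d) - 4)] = 96*(-9*sin(d)^2 - 6*cos(d) + 7)*sin(d)/(12*sin(d)^2 + cos(d) + 3*cos(3*d) - 28)^2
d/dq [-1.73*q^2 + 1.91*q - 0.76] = 1.91 - 3.46*q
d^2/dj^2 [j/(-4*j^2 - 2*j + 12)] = (-j*(4*j + 1)^2 + (6*j + 1)*(2*j^2 + j - 6))/(2*j^2 + j - 6)^3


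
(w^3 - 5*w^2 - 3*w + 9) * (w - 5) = w^4 - 10*w^3 + 22*w^2 + 24*w - 45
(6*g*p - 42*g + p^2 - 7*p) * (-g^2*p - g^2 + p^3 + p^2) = -6*g^3*p^2 + 36*g^3*p + 42*g^3 - g^2*p^3 + 6*g^2*p^2 + 7*g^2*p + 6*g*p^4 - 36*g*p^3 - 42*g*p^2 + p^5 - 6*p^4 - 7*p^3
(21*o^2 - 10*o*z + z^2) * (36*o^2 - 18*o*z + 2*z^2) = 756*o^4 - 738*o^3*z + 258*o^2*z^2 - 38*o*z^3 + 2*z^4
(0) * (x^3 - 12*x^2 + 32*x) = 0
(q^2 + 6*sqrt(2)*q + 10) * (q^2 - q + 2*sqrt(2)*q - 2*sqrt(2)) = q^4 - q^3 + 8*sqrt(2)*q^3 - 8*sqrt(2)*q^2 + 34*q^2 - 34*q + 20*sqrt(2)*q - 20*sqrt(2)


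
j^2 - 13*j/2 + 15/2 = (j - 5)*(j - 3/2)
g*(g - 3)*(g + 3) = g^3 - 9*g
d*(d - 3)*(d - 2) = d^3 - 5*d^2 + 6*d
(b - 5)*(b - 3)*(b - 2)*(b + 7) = b^4 - 3*b^3 - 39*b^2 + 187*b - 210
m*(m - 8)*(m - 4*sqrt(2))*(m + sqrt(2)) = m^4 - 8*m^3 - 3*sqrt(2)*m^3 - 8*m^2 + 24*sqrt(2)*m^2 + 64*m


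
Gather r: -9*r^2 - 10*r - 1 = -9*r^2 - 10*r - 1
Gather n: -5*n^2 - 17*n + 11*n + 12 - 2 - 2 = -5*n^2 - 6*n + 8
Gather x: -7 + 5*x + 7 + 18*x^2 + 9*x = 18*x^2 + 14*x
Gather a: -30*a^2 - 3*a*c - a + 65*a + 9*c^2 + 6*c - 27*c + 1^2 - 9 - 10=-30*a^2 + a*(64 - 3*c) + 9*c^2 - 21*c - 18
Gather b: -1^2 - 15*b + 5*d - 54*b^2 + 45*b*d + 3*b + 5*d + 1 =-54*b^2 + b*(45*d - 12) + 10*d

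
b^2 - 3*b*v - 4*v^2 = (b - 4*v)*(b + v)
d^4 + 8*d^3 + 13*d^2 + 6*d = d*(d + 1)^2*(d + 6)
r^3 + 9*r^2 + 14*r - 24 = (r - 1)*(r + 4)*(r + 6)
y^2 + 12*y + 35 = (y + 5)*(y + 7)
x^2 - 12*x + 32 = (x - 8)*(x - 4)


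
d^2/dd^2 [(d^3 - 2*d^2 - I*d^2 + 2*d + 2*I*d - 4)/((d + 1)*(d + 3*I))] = (d^3*(-14 + 24*I) + d^2*(-96 + 54*I) + d*(-42 - 108*I) + 148 + 18*I)/(d^6 + d^5*(3 + 9*I) + d^4*(-24 + 27*I) - 80*d^3 + d^2*(-81 - 72*I) + d*(-27 - 81*I) - 27*I)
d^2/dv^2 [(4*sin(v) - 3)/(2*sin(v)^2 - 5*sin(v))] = (-16*sin(v)^2 + 8*sin(v) - 58 + 3/sin(v) + 180/sin(v)^2 - 150/sin(v)^3)/(2*sin(v) - 5)^3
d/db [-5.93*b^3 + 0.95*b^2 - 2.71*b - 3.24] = -17.79*b^2 + 1.9*b - 2.71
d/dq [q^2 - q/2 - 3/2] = 2*q - 1/2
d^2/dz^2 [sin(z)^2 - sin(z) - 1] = sin(z) + 2*cos(2*z)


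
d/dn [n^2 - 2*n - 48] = 2*n - 2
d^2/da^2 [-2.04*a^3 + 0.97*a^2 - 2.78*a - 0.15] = 1.94 - 12.24*a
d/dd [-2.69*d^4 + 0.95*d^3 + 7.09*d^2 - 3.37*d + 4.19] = -10.76*d^3 + 2.85*d^2 + 14.18*d - 3.37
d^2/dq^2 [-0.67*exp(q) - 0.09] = -0.67*exp(q)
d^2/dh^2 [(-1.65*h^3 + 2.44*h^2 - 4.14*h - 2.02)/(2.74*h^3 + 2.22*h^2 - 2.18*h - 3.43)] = (56.710328*h^6 - 245.623464*h^5 - 431.717688*h^4 + 16.987316*h^3 - 416.788116*h^2 - 360.869406*h + 69.362904)/(20.570824*h^9 + 50.000616*h^8 - 8.588256*h^7 - 145.87518*h^6 - 118.351032*h^5 + 103.866204*h^4 + 185.946214*h^3 + 29.452038*h^2 - 76.942446*h - 40.353607)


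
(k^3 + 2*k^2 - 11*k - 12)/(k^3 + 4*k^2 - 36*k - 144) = (k^2 - 2*k - 3)/(k^2 - 36)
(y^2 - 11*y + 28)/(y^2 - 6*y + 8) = (y - 7)/(y - 2)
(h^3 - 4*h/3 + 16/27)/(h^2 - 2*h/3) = h + 2/3 - 8/(9*h)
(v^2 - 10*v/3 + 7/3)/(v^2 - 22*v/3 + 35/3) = (v - 1)/(v - 5)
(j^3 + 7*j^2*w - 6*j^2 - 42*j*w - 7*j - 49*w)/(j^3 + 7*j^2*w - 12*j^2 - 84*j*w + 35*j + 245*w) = (j + 1)/(j - 5)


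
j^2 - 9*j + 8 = (j - 8)*(j - 1)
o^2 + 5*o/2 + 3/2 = (o + 1)*(o + 3/2)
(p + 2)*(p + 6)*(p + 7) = p^3 + 15*p^2 + 68*p + 84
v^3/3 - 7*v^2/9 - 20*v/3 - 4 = (v/3 + 1)*(v - 6)*(v + 2/3)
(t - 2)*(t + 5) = t^2 + 3*t - 10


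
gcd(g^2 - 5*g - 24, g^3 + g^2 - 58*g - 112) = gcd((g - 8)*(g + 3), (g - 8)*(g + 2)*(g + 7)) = g - 8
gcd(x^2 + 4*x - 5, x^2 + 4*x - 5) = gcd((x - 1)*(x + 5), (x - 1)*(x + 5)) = x^2 + 4*x - 5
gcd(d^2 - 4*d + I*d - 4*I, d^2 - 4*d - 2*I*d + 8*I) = d - 4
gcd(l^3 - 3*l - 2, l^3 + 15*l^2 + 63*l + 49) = l + 1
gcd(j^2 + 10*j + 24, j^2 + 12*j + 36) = j + 6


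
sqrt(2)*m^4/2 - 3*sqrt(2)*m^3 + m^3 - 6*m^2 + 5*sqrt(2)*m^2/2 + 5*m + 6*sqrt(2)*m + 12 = (m - 4)*(m - 3)*(m + sqrt(2))*(sqrt(2)*m/2 + sqrt(2)/2)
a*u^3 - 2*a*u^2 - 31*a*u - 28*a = (u - 7)*(u + 4)*(a*u + a)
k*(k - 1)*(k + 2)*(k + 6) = k^4 + 7*k^3 + 4*k^2 - 12*k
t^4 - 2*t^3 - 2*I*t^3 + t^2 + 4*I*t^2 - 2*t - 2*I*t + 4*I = (t - 2)*(t - 2*I)*(t - I)*(t + I)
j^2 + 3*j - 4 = (j - 1)*(j + 4)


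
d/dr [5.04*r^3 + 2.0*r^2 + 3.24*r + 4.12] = 15.12*r^2 + 4.0*r + 3.24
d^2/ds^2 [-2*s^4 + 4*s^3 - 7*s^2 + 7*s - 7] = -24*s^2 + 24*s - 14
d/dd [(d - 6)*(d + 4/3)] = 2*d - 14/3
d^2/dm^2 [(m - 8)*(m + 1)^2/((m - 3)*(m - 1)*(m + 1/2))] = 8*(-5*m^6 - 96*m^5 + 237*m^4 + 207*m^3 - 546*m^2 - 219*m - 82)/(8*m^9 - 84*m^8 + 318*m^7 - 475*m^6 + 66*m^5 + 429*m^4 - 190*m^3 - 153*m^2 + 54*m + 27)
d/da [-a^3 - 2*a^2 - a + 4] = -3*a^2 - 4*a - 1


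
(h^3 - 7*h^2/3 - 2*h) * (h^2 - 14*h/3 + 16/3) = h^5 - 7*h^4 + 128*h^3/9 - 28*h^2/9 - 32*h/3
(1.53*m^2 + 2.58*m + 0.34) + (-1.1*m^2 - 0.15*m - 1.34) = 0.43*m^2 + 2.43*m - 1.0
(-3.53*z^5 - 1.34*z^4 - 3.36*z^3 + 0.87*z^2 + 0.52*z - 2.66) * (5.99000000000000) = -21.1447*z^5 - 8.0266*z^4 - 20.1264*z^3 + 5.2113*z^2 + 3.1148*z - 15.9334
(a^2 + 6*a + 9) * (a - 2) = a^3 + 4*a^2 - 3*a - 18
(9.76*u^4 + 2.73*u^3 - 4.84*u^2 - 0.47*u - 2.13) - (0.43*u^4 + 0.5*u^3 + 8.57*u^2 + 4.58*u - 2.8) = 9.33*u^4 + 2.23*u^3 - 13.41*u^2 - 5.05*u + 0.67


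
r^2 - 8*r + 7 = (r - 7)*(r - 1)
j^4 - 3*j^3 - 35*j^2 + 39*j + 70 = (j - 7)*(j - 2)*(j + 1)*(j + 5)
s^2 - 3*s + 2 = (s - 2)*(s - 1)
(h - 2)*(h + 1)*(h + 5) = h^3 + 4*h^2 - 7*h - 10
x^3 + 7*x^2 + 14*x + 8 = (x + 1)*(x + 2)*(x + 4)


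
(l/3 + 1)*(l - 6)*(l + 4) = l^3/3 + l^2/3 - 10*l - 24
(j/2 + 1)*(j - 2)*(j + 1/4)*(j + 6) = j^4/2 + 25*j^3/8 - 5*j^2/4 - 25*j/2 - 3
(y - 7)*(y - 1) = y^2 - 8*y + 7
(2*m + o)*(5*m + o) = 10*m^2 + 7*m*o + o^2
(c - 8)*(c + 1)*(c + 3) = c^3 - 4*c^2 - 29*c - 24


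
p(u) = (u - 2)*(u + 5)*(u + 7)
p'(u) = (u - 2)*(u + 5) + (u - 2)*(u + 7) + (u + 5)*(u + 7)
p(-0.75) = -73.05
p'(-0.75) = -2.31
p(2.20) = 13.25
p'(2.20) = 69.52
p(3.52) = 136.24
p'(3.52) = 118.57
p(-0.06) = -70.62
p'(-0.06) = 9.81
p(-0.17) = -71.59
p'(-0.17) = 7.69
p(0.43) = -63.34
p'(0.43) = 20.15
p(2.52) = 37.23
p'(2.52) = 80.45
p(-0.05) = -70.53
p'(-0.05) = 10.01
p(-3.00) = -40.00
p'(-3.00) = -22.00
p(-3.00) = -40.00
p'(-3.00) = -22.00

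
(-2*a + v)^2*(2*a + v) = 8*a^3 - 4*a^2*v - 2*a*v^2 + v^3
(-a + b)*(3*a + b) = -3*a^2 + 2*a*b + b^2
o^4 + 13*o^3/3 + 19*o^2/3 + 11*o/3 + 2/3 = (o + 1/3)*(o + 1)^2*(o + 2)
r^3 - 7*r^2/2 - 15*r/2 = r*(r - 5)*(r + 3/2)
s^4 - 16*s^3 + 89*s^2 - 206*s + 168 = (s - 7)*(s - 4)*(s - 3)*(s - 2)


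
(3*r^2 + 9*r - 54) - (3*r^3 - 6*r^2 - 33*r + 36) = -3*r^3 + 9*r^2 + 42*r - 90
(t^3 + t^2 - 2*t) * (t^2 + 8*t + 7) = t^5 + 9*t^4 + 13*t^3 - 9*t^2 - 14*t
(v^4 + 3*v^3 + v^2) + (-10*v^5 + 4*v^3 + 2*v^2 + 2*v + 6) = -10*v^5 + v^4 + 7*v^3 + 3*v^2 + 2*v + 6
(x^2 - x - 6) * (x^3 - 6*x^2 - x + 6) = x^5 - 7*x^4 - x^3 + 43*x^2 - 36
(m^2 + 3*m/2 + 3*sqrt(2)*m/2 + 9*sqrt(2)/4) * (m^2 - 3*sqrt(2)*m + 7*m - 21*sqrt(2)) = m^4 - 3*sqrt(2)*m^3/2 + 17*m^3/2 - 51*sqrt(2)*m^2/4 + 3*m^2/2 - 153*m/2 - 63*sqrt(2)*m/4 - 189/2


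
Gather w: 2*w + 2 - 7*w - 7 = -5*w - 5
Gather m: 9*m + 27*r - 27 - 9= 9*m + 27*r - 36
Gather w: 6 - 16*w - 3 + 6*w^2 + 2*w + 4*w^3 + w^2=4*w^3 + 7*w^2 - 14*w + 3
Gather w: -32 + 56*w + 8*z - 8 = 56*w + 8*z - 40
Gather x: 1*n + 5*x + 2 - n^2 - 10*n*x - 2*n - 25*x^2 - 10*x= -n^2 - n - 25*x^2 + x*(-10*n - 5) + 2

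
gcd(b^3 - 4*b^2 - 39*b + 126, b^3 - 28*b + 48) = b + 6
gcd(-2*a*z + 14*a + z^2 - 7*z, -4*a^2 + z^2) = -2*a + z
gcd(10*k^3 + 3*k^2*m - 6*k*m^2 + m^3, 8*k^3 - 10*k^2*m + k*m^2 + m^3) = 2*k - m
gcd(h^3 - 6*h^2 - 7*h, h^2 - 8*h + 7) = h - 7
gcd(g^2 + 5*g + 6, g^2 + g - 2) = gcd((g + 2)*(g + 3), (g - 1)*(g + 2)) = g + 2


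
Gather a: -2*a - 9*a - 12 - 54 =-11*a - 66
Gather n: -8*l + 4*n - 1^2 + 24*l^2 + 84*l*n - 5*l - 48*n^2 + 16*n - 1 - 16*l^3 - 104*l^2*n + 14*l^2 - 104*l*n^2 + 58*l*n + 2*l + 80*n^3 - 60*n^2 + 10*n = -16*l^3 + 38*l^2 - 11*l + 80*n^3 + n^2*(-104*l - 108) + n*(-104*l^2 + 142*l + 30) - 2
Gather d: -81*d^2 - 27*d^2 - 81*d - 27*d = -108*d^2 - 108*d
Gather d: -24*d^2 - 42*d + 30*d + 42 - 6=-24*d^2 - 12*d + 36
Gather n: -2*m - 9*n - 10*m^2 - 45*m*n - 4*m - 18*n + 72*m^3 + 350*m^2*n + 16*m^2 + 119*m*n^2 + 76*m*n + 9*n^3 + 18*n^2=72*m^3 + 6*m^2 - 6*m + 9*n^3 + n^2*(119*m + 18) + n*(350*m^2 + 31*m - 27)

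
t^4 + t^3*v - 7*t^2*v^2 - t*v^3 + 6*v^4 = (t - 2*v)*(t - v)*(t + v)*(t + 3*v)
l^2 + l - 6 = (l - 2)*(l + 3)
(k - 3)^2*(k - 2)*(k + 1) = k^4 - 7*k^3 + 13*k^2 + 3*k - 18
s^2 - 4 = (s - 2)*(s + 2)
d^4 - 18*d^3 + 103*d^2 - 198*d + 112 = (d - 8)*(d - 7)*(d - 2)*(d - 1)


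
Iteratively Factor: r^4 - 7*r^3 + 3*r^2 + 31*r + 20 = (r - 4)*(r^3 - 3*r^2 - 9*r - 5) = (r - 4)*(r + 1)*(r^2 - 4*r - 5) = (r - 4)*(r + 1)^2*(r - 5)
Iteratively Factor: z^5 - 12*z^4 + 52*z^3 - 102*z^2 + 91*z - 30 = (z - 2)*(z^4 - 10*z^3 + 32*z^2 - 38*z + 15) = (z - 2)*(z - 1)*(z^3 - 9*z^2 + 23*z - 15) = (z - 3)*(z - 2)*(z - 1)*(z^2 - 6*z + 5) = (z - 3)*(z - 2)*(z - 1)^2*(z - 5)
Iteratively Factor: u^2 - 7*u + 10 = (u - 5)*(u - 2)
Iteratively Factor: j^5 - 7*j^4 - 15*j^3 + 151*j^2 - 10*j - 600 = (j + 4)*(j^4 - 11*j^3 + 29*j^2 + 35*j - 150) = (j - 5)*(j + 4)*(j^3 - 6*j^2 - j + 30) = (j - 5)^2*(j + 4)*(j^2 - j - 6) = (j - 5)^2*(j + 2)*(j + 4)*(j - 3)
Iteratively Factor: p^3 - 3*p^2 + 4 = (p - 2)*(p^2 - p - 2) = (p - 2)^2*(p + 1)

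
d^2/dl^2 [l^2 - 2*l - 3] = 2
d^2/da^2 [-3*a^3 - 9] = -18*a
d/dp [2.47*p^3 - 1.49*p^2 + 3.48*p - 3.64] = 7.41*p^2 - 2.98*p + 3.48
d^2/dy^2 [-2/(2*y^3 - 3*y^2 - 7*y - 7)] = 4*(3*(2*y - 1)*(-2*y^3 + 3*y^2 + 7*y + 7) + (-6*y^2 + 6*y + 7)^2)/(-2*y^3 + 3*y^2 + 7*y + 7)^3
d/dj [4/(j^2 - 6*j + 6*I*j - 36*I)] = 8*(-j + 3 - 3*I)/(j^2 - 6*j + 6*I*j - 36*I)^2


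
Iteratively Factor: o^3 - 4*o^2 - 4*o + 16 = (o - 4)*(o^2 - 4) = (o - 4)*(o - 2)*(o + 2)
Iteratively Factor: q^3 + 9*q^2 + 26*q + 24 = (q + 2)*(q^2 + 7*q + 12) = (q + 2)*(q + 3)*(q + 4)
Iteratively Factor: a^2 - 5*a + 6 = (a - 2)*(a - 3)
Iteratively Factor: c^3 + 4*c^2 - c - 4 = (c + 4)*(c^2 - 1) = (c + 1)*(c + 4)*(c - 1)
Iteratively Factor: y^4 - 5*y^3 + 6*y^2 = (y)*(y^3 - 5*y^2 + 6*y) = y*(y - 2)*(y^2 - 3*y) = y*(y - 3)*(y - 2)*(y)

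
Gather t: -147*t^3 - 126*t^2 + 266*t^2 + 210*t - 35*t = -147*t^3 + 140*t^2 + 175*t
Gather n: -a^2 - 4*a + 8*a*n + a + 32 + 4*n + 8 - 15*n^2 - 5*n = -a^2 - 3*a - 15*n^2 + n*(8*a - 1) + 40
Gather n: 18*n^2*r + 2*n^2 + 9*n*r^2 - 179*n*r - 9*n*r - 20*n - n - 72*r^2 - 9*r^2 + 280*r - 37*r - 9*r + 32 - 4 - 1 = n^2*(18*r + 2) + n*(9*r^2 - 188*r - 21) - 81*r^2 + 234*r + 27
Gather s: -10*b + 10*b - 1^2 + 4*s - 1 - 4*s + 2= 0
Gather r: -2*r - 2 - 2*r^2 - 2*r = -2*r^2 - 4*r - 2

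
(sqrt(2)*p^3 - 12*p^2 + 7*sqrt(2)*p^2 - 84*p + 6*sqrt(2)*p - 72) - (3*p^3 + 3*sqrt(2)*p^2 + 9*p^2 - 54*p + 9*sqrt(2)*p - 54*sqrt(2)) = -3*p^3 + sqrt(2)*p^3 - 21*p^2 + 4*sqrt(2)*p^2 - 30*p - 3*sqrt(2)*p - 72 + 54*sqrt(2)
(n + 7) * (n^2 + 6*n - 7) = n^3 + 13*n^2 + 35*n - 49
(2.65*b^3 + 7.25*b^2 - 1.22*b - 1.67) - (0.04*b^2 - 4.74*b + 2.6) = 2.65*b^3 + 7.21*b^2 + 3.52*b - 4.27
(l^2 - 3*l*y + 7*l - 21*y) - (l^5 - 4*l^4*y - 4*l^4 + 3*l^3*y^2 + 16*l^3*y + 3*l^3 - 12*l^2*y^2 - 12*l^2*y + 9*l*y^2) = -l^5 + 4*l^4*y + 4*l^4 - 3*l^3*y^2 - 16*l^3*y - 3*l^3 + 12*l^2*y^2 + 12*l^2*y + l^2 - 9*l*y^2 - 3*l*y + 7*l - 21*y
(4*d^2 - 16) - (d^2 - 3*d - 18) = 3*d^2 + 3*d + 2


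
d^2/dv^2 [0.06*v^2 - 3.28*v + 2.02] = 0.120000000000000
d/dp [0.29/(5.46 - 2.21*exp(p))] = 0.6409*exp(p)/(2.21*exp(p) - 5.46)^2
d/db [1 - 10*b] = -10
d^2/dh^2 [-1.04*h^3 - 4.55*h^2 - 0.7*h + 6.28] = -6.24*h - 9.1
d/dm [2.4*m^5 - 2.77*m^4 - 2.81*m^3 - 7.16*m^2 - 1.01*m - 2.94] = 12.0*m^4 - 11.08*m^3 - 8.43*m^2 - 14.32*m - 1.01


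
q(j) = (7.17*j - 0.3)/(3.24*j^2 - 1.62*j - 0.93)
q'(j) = (1.62 - 6.48*j)*(7.17*j - 0.3)/(3.24*j^2 - 1.62*j - 0.93)^2 + 7.17/(3.24*j^2 - 1.62*j - 0.93)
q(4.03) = 0.63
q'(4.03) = -0.18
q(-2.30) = -0.84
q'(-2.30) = -0.34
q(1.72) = 2.05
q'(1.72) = -2.11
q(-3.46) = -0.58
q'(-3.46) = -0.15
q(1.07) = 7.05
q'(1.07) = -28.94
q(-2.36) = -0.82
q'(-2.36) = -0.32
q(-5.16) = -0.40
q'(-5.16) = -0.07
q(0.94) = 15.70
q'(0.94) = -153.75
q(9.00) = 0.26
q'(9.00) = -0.03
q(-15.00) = -0.14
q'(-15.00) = -0.01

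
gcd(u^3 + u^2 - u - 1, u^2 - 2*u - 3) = u + 1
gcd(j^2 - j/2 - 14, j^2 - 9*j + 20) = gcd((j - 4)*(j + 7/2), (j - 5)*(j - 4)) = j - 4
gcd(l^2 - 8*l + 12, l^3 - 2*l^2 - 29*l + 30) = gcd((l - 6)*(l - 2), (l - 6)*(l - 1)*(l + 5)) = l - 6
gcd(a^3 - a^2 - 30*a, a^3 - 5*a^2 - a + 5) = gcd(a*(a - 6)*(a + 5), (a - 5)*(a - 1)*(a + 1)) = 1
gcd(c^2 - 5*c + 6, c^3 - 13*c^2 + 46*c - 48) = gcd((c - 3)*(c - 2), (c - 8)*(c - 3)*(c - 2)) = c^2 - 5*c + 6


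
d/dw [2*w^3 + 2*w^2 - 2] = 2*w*(3*w + 2)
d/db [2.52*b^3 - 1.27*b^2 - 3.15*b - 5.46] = 7.56*b^2 - 2.54*b - 3.15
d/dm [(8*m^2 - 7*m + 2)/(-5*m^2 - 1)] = (-35*m^2 + 4*m + 7)/(25*m^4 + 10*m^2 + 1)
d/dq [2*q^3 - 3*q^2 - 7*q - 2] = 6*q^2 - 6*q - 7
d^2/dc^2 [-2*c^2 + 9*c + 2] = -4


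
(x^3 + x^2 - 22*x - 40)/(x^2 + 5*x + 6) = (x^2 - x - 20)/(x + 3)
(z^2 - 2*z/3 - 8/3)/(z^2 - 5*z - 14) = (-3*z^2 + 2*z + 8)/(3*(-z^2 + 5*z + 14))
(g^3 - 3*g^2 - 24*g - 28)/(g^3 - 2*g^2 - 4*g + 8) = (g^2 - 5*g - 14)/(g^2 - 4*g + 4)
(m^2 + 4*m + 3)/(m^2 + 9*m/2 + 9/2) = 2*(m + 1)/(2*m + 3)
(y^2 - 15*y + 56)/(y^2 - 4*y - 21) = (y - 8)/(y + 3)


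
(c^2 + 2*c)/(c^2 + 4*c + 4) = c/(c + 2)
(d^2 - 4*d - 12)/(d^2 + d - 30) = (d^2 - 4*d - 12)/(d^2 + d - 30)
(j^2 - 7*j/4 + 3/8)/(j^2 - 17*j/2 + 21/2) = (j - 1/4)/(j - 7)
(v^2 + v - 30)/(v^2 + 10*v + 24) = (v - 5)/(v + 4)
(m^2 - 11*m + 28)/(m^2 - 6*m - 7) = (m - 4)/(m + 1)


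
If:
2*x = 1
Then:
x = 1/2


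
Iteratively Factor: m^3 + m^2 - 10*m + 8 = (m - 2)*(m^2 + 3*m - 4) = (m - 2)*(m + 4)*(m - 1)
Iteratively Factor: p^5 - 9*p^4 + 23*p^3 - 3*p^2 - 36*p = (p + 1)*(p^4 - 10*p^3 + 33*p^2 - 36*p) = p*(p + 1)*(p^3 - 10*p^2 + 33*p - 36) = p*(p - 3)*(p + 1)*(p^2 - 7*p + 12) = p*(p - 3)^2*(p + 1)*(p - 4)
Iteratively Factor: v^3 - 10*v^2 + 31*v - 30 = (v - 5)*(v^2 - 5*v + 6) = (v - 5)*(v - 2)*(v - 3)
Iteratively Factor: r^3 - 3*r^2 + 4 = (r - 2)*(r^2 - r - 2) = (r - 2)*(r + 1)*(r - 2)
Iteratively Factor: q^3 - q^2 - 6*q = (q)*(q^2 - q - 6) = q*(q - 3)*(q + 2)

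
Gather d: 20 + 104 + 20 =144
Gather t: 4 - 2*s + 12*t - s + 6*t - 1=-3*s + 18*t + 3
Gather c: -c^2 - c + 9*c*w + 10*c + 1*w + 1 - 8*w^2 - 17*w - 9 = -c^2 + c*(9*w + 9) - 8*w^2 - 16*w - 8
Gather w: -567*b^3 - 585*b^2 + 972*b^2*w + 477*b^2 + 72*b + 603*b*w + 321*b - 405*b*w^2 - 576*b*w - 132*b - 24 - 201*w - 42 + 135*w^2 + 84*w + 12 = -567*b^3 - 108*b^2 + 261*b + w^2*(135 - 405*b) + w*(972*b^2 + 27*b - 117) - 54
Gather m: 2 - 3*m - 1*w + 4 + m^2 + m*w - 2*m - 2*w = m^2 + m*(w - 5) - 3*w + 6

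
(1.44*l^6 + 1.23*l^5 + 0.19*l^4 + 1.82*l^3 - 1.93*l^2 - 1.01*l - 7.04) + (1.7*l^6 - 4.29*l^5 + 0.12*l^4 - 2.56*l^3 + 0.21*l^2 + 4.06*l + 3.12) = 3.14*l^6 - 3.06*l^5 + 0.31*l^4 - 0.74*l^3 - 1.72*l^2 + 3.05*l - 3.92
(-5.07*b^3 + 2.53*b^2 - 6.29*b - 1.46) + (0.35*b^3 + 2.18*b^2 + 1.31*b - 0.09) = -4.72*b^3 + 4.71*b^2 - 4.98*b - 1.55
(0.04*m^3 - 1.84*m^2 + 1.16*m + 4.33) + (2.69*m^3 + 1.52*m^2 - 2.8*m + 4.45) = 2.73*m^3 - 0.32*m^2 - 1.64*m + 8.78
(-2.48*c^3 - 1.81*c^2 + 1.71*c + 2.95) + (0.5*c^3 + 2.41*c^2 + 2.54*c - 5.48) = -1.98*c^3 + 0.6*c^2 + 4.25*c - 2.53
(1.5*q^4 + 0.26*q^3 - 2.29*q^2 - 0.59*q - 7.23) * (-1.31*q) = -1.965*q^5 - 0.3406*q^4 + 2.9999*q^3 + 0.7729*q^2 + 9.4713*q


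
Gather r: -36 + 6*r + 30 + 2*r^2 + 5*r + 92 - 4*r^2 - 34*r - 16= -2*r^2 - 23*r + 70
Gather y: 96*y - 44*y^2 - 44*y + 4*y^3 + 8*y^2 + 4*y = 4*y^3 - 36*y^2 + 56*y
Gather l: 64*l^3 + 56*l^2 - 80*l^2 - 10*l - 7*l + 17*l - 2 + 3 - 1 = 64*l^3 - 24*l^2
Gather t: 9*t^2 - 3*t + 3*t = 9*t^2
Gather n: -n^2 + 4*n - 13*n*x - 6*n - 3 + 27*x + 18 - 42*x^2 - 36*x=-n^2 + n*(-13*x - 2) - 42*x^2 - 9*x + 15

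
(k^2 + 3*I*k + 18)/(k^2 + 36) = (k - 3*I)/(k - 6*I)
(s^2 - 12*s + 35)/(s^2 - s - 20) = (s - 7)/(s + 4)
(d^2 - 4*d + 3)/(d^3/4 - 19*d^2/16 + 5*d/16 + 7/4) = 16*(d^2 - 4*d + 3)/(4*d^3 - 19*d^2 + 5*d + 28)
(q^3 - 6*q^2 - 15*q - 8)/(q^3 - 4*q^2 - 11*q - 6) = (q - 8)/(q - 6)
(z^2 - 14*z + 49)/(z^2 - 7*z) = (z - 7)/z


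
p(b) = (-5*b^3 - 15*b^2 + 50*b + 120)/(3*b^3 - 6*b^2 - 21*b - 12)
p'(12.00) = 0.08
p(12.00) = -2.49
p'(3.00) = 3.65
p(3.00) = 0.00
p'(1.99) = 1.67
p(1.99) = -2.24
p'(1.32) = 2.04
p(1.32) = -3.43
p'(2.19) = 1.73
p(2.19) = -1.90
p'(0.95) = 2.77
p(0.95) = -4.30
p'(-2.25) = -0.73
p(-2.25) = 0.39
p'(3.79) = 72.86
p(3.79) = 12.33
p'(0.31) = 6.78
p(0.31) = -7.05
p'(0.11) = 10.23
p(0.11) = -8.72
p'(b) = (-15*b^2 - 30*b + 50)/(3*b^3 - 6*b^2 - 21*b - 12) + (-9*b^2 + 12*b + 21)*(-5*b^3 - 15*b^2 + 50*b + 120)/(3*b^3 - 6*b^2 - 21*b - 12)^2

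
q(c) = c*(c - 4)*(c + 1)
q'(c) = c*(c - 4) + c*(c + 1) + (c - 4)*(c + 1)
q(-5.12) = -192.38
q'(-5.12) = 105.36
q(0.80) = -4.61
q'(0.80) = -6.88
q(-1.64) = -5.92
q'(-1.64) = 13.91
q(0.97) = -5.79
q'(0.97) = -7.00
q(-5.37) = -219.88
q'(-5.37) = 114.73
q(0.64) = -3.53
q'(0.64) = -6.61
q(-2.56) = -26.20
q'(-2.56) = 31.02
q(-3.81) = -83.61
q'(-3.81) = 62.41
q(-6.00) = -300.00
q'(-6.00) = 140.00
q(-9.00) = -936.00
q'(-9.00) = 293.00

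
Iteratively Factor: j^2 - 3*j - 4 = (j - 4)*(j + 1)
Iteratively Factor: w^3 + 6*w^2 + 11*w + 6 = (w + 2)*(w^2 + 4*w + 3) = (w + 2)*(w + 3)*(w + 1)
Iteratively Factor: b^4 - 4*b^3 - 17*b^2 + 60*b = (b)*(b^3 - 4*b^2 - 17*b + 60) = b*(b + 4)*(b^2 - 8*b + 15) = b*(b - 5)*(b + 4)*(b - 3)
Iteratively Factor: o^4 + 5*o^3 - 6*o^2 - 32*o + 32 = (o + 4)*(o^3 + o^2 - 10*o + 8) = (o + 4)^2*(o^2 - 3*o + 2) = (o - 1)*(o + 4)^2*(o - 2)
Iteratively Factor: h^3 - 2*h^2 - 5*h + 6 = (h + 2)*(h^2 - 4*h + 3) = (h - 3)*(h + 2)*(h - 1)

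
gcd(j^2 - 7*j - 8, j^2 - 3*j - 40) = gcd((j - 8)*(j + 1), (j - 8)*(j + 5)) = j - 8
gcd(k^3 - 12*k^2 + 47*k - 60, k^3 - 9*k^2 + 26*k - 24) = k^2 - 7*k + 12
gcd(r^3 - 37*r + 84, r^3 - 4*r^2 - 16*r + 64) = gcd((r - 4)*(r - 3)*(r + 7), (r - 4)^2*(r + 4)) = r - 4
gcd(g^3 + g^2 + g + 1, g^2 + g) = g + 1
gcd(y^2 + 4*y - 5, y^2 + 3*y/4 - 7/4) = y - 1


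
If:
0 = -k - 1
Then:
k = -1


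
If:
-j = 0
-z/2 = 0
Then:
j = 0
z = 0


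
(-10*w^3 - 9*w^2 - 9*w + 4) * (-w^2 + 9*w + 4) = 10*w^5 - 81*w^4 - 112*w^3 - 121*w^2 + 16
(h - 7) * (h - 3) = h^2 - 10*h + 21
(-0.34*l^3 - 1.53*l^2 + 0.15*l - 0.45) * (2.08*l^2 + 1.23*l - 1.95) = -0.7072*l^5 - 3.6006*l^4 - 0.9069*l^3 + 2.232*l^2 - 0.846*l + 0.8775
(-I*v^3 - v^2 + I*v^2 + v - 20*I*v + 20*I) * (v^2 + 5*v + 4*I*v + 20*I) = -I*v^5 + 3*v^4 - 4*I*v^4 + 12*v^3 - 19*I*v^3 + 65*v^2 - 96*I*v^2 + 320*v + 120*I*v - 400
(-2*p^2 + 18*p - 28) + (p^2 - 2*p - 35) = -p^2 + 16*p - 63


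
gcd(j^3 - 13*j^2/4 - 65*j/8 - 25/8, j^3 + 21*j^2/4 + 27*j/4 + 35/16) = j^2 + 7*j/4 + 5/8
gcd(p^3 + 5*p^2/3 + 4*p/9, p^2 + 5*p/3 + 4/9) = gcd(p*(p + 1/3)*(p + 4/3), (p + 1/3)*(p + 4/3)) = p^2 + 5*p/3 + 4/9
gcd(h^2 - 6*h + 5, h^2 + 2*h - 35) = h - 5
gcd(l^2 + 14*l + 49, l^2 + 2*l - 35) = l + 7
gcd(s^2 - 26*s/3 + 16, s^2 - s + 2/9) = 1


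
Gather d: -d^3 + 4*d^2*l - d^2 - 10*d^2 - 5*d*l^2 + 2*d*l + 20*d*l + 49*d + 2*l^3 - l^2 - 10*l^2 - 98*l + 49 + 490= -d^3 + d^2*(4*l - 11) + d*(-5*l^2 + 22*l + 49) + 2*l^3 - 11*l^2 - 98*l + 539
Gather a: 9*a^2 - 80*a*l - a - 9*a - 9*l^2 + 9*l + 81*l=9*a^2 + a*(-80*l - 10) - 9*l^2 + 90*l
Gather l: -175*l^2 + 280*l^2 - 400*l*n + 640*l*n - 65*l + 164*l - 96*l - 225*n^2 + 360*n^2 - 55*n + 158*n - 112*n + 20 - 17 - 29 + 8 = 105*l^2 + l*(240*n + 3) + 135*n^2 - 9*n - 18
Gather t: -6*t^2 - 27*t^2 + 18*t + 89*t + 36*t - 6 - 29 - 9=-33*t^2 + 143*t - 44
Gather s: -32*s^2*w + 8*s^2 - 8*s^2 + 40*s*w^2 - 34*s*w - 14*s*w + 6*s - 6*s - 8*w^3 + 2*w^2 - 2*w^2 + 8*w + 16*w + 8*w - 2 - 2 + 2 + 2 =-32*s^2*w + s*(40*w^2 - 48*w) - 8*w^3 + 32*w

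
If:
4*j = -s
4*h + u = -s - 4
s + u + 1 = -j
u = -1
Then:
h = -3/4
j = 0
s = 0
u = -1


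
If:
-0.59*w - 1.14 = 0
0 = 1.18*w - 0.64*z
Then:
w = -1.93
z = -3.56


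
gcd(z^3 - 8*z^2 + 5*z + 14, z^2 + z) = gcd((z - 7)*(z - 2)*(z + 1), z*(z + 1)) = z + 1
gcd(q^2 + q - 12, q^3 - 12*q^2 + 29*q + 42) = 1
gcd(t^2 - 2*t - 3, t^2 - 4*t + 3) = t - 3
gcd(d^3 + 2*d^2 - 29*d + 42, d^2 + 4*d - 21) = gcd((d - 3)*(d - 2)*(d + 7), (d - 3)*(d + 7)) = d^2 + 4*d - 21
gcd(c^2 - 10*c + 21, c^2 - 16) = 1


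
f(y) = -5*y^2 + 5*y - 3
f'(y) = 5 - 10*y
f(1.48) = -6.55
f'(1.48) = -9.80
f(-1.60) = -23.80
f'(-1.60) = 21.00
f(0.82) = -2.26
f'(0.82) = -3.20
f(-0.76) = -9.69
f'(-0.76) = 12.60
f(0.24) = -2.09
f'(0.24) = 2.60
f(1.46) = -6.36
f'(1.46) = -9.60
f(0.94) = -2.72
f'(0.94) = -4.40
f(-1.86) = -29.60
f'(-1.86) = 23.60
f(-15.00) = -1203.00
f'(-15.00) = 155.00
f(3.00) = -33.00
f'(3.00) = -25.00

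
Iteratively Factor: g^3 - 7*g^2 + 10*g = (g)*(g^2 - 7*g + 10) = g*(g - 2)*(g - 5)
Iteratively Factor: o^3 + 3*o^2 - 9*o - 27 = (o - 3)*(o^2 + 6*o + 9) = (o - 3)*(o + 3)*(o + 3)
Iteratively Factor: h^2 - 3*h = (h - 3)*(h)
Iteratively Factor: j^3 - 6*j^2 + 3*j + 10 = (j + 1)*(j^2 - 7*j + 10) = (j - 5)*(j + 1)*(j - 2)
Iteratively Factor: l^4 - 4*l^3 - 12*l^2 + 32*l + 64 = (l - 4)*(l^3 - 12*l - 16) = (l - 4)^2*(l^2 + 4*l + 4) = (l - 4)^2*(l + 2)*(l + 2)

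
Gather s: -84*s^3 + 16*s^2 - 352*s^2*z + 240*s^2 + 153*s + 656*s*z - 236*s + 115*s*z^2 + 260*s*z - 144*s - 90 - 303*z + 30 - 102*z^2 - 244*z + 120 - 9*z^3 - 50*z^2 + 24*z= -84*s^3 + s^2*(256 - 352*z) + s*(115*z^2 + 916*z - 227) - 9*z^3 - 152*z^2 - 523*z + 60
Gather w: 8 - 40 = -32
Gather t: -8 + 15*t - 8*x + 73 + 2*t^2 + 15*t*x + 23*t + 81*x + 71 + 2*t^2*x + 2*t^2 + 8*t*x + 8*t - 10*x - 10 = t^2*(2*x + 4) + t*(23*x + 46) + 63*x + 126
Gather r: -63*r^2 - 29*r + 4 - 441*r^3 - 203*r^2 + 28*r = -441*r^3 - 266*r^2 - r + 4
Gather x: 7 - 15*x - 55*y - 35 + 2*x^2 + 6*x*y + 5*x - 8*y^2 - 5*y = 2*x^2 + x*(6*y - 10) - 8*y^2 - 60*y - 28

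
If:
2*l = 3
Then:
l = 3/2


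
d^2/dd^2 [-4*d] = 0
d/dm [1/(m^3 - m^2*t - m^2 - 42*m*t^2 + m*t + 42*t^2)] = (-3*m^2 + 2*m*t + 2*m + 42*t^2 - t)/(m^3 - m^2*t - m^2 - 42*m*t^2 + m*t + 42*t^2)^2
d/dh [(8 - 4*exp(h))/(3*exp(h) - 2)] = -16*exp(h)/(3*exp(h) - 2)^2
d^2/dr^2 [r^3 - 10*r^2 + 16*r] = 6*r - 20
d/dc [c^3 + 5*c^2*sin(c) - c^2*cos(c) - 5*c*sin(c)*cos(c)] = c^2*sin(c) + 5*c^2*cos(c) + 3*c^2 + 10*c*sin(c) - 2*c*cos(c) - 5*c*cos(2*c) - 5*sin(2*c)/2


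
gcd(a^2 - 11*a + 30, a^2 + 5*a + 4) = 1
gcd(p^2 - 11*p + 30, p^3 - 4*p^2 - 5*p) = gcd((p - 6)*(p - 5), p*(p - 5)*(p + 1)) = p - 5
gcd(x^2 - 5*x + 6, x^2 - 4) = x - 2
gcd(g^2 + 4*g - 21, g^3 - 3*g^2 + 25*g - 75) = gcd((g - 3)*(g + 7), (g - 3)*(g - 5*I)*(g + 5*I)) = g - 3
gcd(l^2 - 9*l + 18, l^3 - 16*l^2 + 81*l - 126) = l^2 - 9*l + 18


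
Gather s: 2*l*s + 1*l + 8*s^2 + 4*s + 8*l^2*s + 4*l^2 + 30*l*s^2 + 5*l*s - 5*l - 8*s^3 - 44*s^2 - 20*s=4*l^2 - 4*l - 8*s^3 + s^2*(30*l - 36) + s*(8*l^2 + 7*l - 16)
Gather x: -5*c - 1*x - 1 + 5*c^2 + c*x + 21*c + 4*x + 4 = 5*c^2 + 16*c + x*(c + 3) + 3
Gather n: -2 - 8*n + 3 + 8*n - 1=0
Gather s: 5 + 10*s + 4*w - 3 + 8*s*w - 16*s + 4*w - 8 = s*(8*w - 6) + 8*w - 6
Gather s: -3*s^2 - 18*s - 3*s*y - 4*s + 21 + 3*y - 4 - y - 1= -3*s^2 + s*(-3*y - 22) + 2*y + 16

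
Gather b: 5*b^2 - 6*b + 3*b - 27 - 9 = 5*b^2 - 3*b - 36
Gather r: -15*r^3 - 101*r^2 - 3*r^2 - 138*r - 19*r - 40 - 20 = -15*r^3 - 104*r^2 - 157*r - 60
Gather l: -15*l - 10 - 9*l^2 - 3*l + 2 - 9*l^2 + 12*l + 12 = -18*l^2 - 6*l + 4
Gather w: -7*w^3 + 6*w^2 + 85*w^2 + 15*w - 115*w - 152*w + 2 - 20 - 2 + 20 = -7*w^3 + 91*w^2 - 252*w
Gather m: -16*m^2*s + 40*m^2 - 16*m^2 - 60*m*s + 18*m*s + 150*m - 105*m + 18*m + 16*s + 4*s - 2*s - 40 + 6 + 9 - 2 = m^2*(24 - 16*s) + m*(63 - 42*s) + 18*s - 27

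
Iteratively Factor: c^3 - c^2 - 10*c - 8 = (c + 2)*(c^2 - 3*c - 4) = (c + 1)*(c + 2)*(c - 4)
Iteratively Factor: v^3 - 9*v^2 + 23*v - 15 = (v - 5)*(v^2 - 4*v + 3) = (v - 5)*(v - 1)*(v - 3)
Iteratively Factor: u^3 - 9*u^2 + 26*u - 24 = (u - 4)*(u^2 - 5*u + 6) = (u - 4)*(u - 2)*(u - 3)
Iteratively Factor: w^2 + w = (w)*(w + 1)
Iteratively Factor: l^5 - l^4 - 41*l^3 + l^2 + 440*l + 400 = (l + 4)*(l^4 - 5*l^3 - 21*l^2 + 85*l + 100) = (l + 4)^2*(l^3 - 9*l^2 + 15*l + 25) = (l - 5)*(l + 4)^2*(l^2 - 4*l - 5) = (l - 5)^2*(l + 4)^2*(l + 1)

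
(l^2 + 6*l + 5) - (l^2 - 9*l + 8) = 15*l - 3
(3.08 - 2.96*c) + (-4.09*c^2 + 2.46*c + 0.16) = -4.09*c^2 - 0.5*c + 3.24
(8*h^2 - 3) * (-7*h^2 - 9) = -56*h^4 - 51*h^2 + 27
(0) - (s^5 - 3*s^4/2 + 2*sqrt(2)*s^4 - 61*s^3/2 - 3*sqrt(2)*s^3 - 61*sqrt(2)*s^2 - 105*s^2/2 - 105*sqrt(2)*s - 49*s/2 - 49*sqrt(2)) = -s^5 - 2*sqrt(2)*s^4 + 3*s^4/2 + 3*sqrt(2)*s^3 + 61*s^3/2 + 105*s^2/2 + 61*sqrt(2)*s^2 + 49*s/2 + 105*sqrt(2)*s + 49*sqrt(2)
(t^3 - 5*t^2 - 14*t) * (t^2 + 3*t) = t^5 - 2*t^4 - 29*t^3 - 42*t^2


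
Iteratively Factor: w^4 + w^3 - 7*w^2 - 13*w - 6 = (w + 2)*(w^3 - w^2 - 5*w - 3) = (w + 1)*(w + 2)*(w^2 - 2*w - 3) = (w + 1)^2*(w + 2)*(w - 3)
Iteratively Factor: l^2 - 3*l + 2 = (l - 1)*(l - 2)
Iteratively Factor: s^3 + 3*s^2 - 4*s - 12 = (s + 2)*(s^2 + s - 6) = (s - 2)*(s + 2)*(s + 3)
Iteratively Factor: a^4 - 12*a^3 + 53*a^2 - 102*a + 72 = (a - 3)*(a^3 - 9*a^2 + 26*a - 24) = (a - 3)*(a - 2)*(a^2 - 7*a + 12) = (a - 3)^2*(a - 2)*(a - 4)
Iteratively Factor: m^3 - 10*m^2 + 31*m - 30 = (m - 5)*(m^2 - 5*m + 6) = (m - 5)*(m - 3)*(m - 2)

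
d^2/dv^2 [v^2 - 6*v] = 2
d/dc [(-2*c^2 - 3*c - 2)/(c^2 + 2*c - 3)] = (-c^2 + 16*c + 13)/(c^4 + 4*c^3 - 2*c^2 - 12*c + 9)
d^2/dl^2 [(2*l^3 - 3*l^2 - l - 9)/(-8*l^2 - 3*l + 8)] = 2*(-154*l^3 + 2448*l^2 + 456*l + 873)/(512*l^6 + 576*l^5 - 1320*l^4 - 1125*l^3 + 1320*l^2 + 576*l - 512)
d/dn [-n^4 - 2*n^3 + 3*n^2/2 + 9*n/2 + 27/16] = -4*n^3 - 6*n^2 + 3*n + 9/2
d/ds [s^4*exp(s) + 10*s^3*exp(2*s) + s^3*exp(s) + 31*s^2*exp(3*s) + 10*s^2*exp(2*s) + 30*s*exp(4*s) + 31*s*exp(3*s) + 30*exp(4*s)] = (s^4 + 20*s^3*exp(s) + 5*s^3 + 93*s^2*exp(2*s) + 50*s^2*exp(s) + 3*s^2 + 120*s*exp(3*s) + 155*s*exp(2*s) + 20*s*exp(s) + 150*exp(3*s) + 31*exp(2*s))*exp(s)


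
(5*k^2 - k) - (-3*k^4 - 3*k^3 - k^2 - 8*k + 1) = 3*k^4 + 3*k^3 + 6*k^2 + 7*k - 1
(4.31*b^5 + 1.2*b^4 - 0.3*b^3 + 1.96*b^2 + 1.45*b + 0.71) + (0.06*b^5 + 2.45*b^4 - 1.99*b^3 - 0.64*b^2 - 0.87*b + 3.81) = 4.37*b^5 + 3.65*b^4 - 2.29*b^3 + 1.32*b^2 + 0.58*b + 4.52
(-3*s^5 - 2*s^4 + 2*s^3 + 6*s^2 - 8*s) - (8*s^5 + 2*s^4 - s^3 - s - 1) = -11*s^5 - 4*s^4 + 3*s^3 + 6*s^2 - 7*s + 1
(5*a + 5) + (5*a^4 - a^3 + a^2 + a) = 5*a^4 - a^3 + a^2 + 6*a + 5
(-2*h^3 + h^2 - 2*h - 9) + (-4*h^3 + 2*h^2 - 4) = -6*h^3 + 3*h^2 - 2*h - 13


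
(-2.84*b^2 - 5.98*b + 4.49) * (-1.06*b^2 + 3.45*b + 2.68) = 3.0104*b^4 - 3.4592*b^3 - 33.0016*b^2 - 0.535900000000002*b + 12.0332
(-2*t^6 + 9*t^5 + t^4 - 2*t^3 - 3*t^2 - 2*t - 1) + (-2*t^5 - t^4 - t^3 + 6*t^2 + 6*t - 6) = -2*t^6 + 7*t^5 - 3*t^3 + 3*t^2 + 4*t - 7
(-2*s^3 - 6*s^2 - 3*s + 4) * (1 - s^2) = 2*s^5 + 6*s^4 + s^3 - 10*s^2 - 3*s + 4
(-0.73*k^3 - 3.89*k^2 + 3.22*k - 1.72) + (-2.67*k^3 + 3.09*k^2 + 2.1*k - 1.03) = -3.4*k^3 - 0.8*k^2 + 5.32*k - 2.75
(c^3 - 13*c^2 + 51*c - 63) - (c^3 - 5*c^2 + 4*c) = -8*c^2 + 47*c - 63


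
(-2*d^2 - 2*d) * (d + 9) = -2*d^3 - 20*d^2 - 18*d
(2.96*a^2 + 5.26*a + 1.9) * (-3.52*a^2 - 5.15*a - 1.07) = -10.4192*a^4 - 33.7592*a^3 - 36.9442*a^2 - 15.4132*a - 2.033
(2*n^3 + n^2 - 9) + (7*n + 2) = 2*n^3 + n^2 + 7*n - 7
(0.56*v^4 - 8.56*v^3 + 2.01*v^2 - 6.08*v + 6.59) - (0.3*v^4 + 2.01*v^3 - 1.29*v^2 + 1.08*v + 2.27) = 0.26*v^4 - 10.57*v^3 + 3.3*v^2 - 7.16*v + 4.32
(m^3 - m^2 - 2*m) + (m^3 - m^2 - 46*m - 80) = 2*m^3 - 2*m^2 - 48*m - 80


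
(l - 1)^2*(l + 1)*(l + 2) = l^4 + l^3 - 3*l^2 - l + 2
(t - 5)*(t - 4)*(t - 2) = t^3 - 11*t^2 + 38*t - 40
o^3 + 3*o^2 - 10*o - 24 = (o - 3)*(o + 2)*(o + 4)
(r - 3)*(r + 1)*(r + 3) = r^3 + r^2 - 9*r - 9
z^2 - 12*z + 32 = (z - 8)*(z - 4)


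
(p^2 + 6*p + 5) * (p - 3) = p^3 + 3*p^2 - 13*p - 15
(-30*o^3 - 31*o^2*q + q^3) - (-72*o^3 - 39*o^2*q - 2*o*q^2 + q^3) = 42*o^3 + 8*o^2*q + 2*o*q^2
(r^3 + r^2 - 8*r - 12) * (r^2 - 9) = r^5 + r^4 - 17*r^3 - 21*r^2 + 72*r + 108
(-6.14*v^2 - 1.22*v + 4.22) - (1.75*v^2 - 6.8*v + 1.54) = -7.89*v^2 + 5.58*v + 2.68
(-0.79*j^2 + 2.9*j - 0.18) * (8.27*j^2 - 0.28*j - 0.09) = -6.5333*j^4 + 24.2042*j^3 - 2.2295*j^2 - 0.2106*j + 0.0162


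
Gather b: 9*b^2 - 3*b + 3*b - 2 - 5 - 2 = 9*b^2 - 9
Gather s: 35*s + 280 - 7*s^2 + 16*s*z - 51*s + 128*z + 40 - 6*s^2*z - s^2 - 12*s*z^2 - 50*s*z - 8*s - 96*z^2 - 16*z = s^2*(-6*z - 8) + s*(-12*z^2 - 34*z - 24) - 96*z^2 + 112*z + 320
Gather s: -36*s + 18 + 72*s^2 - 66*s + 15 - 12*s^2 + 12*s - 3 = 60*s^2 - 90*s + 30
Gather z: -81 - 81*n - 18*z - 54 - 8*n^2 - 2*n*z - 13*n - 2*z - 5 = -8*n^2 - 94*n + z*(-2*n - 20) - 140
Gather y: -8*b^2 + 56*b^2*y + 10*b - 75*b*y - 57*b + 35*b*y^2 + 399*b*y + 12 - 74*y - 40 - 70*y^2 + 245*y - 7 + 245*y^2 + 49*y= -8*b^2 - 47*b + y^2*(35*b + 175) + y*(56*b^2 + 324*b + 220) - 35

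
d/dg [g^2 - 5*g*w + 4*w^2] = 2*g - 5*w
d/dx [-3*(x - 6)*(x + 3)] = 9 - 6*x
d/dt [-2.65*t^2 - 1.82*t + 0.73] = -5.3*t - 1.82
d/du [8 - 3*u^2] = -6*u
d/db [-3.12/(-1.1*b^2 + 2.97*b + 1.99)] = (9.2664 - 6.864*b)/(-1.1*b^2 + 2.97*b + 1.99)^2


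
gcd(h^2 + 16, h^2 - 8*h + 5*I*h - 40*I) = 1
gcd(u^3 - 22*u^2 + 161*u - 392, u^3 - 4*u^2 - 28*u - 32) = u - 8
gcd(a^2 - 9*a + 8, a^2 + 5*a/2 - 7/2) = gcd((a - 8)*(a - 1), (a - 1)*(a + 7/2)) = a - 1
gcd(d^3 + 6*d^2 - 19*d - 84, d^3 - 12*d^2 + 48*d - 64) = d - 4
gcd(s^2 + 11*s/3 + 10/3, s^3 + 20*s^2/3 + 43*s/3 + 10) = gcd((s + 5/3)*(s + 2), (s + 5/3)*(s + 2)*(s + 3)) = s^2 + 11*s/3 + 10/3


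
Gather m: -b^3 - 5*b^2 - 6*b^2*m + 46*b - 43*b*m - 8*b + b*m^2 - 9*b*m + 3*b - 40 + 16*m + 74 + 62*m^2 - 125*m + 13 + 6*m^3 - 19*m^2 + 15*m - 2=-b^3 - 5*b^2 + 41*b + 6*m^3 + m^2*(b + 43) + m*(-6*b^2 - 52*b - 94) + 45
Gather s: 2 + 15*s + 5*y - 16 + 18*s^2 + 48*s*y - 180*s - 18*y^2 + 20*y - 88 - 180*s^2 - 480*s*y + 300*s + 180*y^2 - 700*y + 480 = -162*s^2 + s*(135 - 432*y) + 162*y^2 - 675*y + 378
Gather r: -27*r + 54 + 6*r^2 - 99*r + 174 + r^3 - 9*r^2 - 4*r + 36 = r^3 - 3*r^2 - 130*r + 264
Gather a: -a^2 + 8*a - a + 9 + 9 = -a^2 + 7*a + 18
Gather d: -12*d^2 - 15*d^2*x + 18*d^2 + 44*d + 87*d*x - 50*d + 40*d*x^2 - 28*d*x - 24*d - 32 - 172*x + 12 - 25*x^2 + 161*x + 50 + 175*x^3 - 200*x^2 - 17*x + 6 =d^2*(6 - 15*x) + d*(40*x^2 + 59*x - 30) + 175*x^3 - 225*x^2 - 28*x + 36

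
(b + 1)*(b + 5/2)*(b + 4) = b^3 + 15*b^2/2 + 33*b/2 + 10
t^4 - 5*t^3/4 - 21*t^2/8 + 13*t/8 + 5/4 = (t - 2)*(t - 1)*(t + 1/2)*(t + 5/4)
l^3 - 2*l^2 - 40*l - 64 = (l - 8)*(l + 2)*(l + 4)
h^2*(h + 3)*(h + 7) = h^4 + 10*h^3 + 21*h^2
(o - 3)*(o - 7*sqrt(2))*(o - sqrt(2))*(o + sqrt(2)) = o^4 - 7*sqrt(2)*o^3 - 3*o^3 - 2*o^2 + 21*sqrt(2)*o^2 + 6*o + 14*sqrt(2)*o - 42*sqrt(2)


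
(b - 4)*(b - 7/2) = b^2 - 15*b/2 + 14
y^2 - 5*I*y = y*(y - 5*I)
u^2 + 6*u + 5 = (u + 1)*(u + 5)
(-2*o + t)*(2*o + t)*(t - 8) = -4*o^2*t + 32*o^2 + t^3 - 8*t^2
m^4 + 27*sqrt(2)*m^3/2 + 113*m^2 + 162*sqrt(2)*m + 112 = (m + sqrt(2)/2)*(m + 2*sqrt(2))*(m + 4*sqrt(2))*(m + 7*sqrt(2))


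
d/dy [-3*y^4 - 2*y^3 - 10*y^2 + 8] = 2*y*(-6*y^2 - 3*y - 10)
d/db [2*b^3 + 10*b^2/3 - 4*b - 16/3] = 6*b^2 + 20*b/3 - 4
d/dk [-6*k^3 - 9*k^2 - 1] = 18*k*(-k - 1)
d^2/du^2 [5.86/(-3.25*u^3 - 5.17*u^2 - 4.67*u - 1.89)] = ((114.27*u + 60.5924)*(3.25*u^3 + 5.17*u^2 + 4.67*u + 1.89) - 5.86*(9.75*u^2 + 10.34*u + 4.67)*(19.5*u^2 + 20.68*u + 9.34))/(3.25*u^3 + 5.17*u^2 + 4.67*u + 1.89)^3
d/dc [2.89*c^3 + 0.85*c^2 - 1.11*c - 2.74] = 8.67*c^2 + 1.7*c - 1.11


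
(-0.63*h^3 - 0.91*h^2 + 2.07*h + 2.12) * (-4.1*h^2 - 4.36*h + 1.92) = 2.583*h^5 + 6.4778*h^4 - 5.729*h^3 - 19.4644*h^2 - 5.2688*h + 4.0704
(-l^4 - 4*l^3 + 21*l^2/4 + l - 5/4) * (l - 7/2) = -l^5 - l^4/2 + 77*l^3/4 - 139*l^2/8 - 19*l/4 + 35/8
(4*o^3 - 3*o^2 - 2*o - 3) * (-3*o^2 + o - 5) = -12*o^5 + 13*o^4 - 17*o^3 + 22*o^2 + 7*o + 15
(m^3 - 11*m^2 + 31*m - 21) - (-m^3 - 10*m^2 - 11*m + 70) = 2*m^3 - m^2 + 42*m - 91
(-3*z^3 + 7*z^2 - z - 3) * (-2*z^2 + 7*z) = 6*z^5 - 35*z^4 + 51*z^3 - z^2 - 21*z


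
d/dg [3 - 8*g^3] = -24*g^2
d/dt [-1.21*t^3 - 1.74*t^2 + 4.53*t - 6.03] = -3.63*t^2 - 3.48*t + 4.53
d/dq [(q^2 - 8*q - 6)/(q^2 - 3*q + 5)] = (5*q^2 + 22*q - 58)/(q^4 - 6*q^3 + 19*q^2 - 30*q + 25)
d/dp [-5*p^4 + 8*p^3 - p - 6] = -20*p^3 + 24*p^2 - 1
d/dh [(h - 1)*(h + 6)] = 2*h + 5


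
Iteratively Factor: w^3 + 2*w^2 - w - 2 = (w + 1)*(w^2 + w - 2) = (w - 1)*(w + 1)*(w + 2)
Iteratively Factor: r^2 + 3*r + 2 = (r + 2)*(r + 1)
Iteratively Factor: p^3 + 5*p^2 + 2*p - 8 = (p - 1)*(p^2 + 6*p + 8) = (p - 1)*(p + 2)*(p + 4)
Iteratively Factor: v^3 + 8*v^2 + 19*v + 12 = (v + 3)*(v^2 + 5*v + 4) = (v + 3)*(v + 4)*(v + 1)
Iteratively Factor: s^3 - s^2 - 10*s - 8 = (s + 2)*(s^2 - 3*s - 4) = (s - 4)*(s + 2)*(s + 1)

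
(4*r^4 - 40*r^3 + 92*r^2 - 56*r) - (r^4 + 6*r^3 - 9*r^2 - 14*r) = 3*r^4 - 46*r^3 + 101*r^2 - 42*r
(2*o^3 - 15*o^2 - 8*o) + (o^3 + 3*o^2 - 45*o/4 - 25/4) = 3*o^3 - 12*o^2 - 77*o/4 - 25/4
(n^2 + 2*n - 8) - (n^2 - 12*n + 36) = 14*n - 44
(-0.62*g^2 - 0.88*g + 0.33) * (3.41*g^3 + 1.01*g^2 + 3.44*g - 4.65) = -2.1142*g^5 - 3.627*g^4 - 1.8963*g^3 + 0.1891*g^2 + 5.2272*g - 1.5345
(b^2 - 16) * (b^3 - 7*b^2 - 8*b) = b^5 - 7*b^4 - 24*b^3 + 112*b^2 + 128*b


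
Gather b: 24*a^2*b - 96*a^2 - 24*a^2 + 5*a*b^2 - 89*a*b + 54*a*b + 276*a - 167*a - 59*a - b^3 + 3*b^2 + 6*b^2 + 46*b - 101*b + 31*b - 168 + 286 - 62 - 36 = -120*a^2 + 50*a - b^3 + b^2*(5*a + 9) + b*(24*a^2 - 35*a - 24) + 20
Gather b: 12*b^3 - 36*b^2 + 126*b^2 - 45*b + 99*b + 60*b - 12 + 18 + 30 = 12*b^3 + 90*b^2 + 114*b + 36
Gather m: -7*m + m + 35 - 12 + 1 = 24 - 6*m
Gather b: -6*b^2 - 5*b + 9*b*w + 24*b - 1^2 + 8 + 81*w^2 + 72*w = -6*b^2 + b*(9*w + 19) + 81*w^2 + 72*w + 7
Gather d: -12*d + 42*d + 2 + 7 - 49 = 30*d - 40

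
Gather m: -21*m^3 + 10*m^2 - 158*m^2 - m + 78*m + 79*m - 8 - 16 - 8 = -21*m^3 - 148*m^2 + 156*m - 32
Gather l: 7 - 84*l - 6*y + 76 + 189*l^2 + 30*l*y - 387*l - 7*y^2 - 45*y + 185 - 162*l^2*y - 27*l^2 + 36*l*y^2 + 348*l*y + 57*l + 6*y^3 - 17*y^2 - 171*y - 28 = l^2*(162 - 162*y) + l*(36*y^2 + 378*y - 414) + 6*y^3 - 24*y^2 - 222*y + 240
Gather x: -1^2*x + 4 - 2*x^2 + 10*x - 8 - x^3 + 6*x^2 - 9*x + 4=-x^3 + 4*x^2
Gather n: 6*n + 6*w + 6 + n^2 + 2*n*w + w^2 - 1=n^2 + n*(2*w + 6) + w^2 + 6*w + 5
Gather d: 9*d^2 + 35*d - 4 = 9*d^2 + 35*d - 4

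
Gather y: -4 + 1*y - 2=y - 6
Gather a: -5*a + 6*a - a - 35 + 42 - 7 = 0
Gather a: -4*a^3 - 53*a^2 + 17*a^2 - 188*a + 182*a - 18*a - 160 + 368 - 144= -4*a^3 - 36*a^2 - 24*a + 64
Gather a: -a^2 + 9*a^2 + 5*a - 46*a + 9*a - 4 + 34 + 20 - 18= 8*a^2 - 32*a + 32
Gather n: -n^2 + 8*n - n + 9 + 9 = -n^2 + 7*n + 18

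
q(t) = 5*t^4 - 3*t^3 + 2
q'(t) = 20*t^3 - 9*t^2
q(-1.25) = 20.07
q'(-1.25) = -53.12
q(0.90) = 3.09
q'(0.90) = 7.29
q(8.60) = 25444.24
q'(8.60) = 12055.48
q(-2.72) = 336.05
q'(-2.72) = -469.06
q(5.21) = 3261.75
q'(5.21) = 2584.12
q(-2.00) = 106.00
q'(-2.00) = -196.00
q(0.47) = 1.93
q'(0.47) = 0.09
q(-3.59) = 971.32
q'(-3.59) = -1041.36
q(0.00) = 2.00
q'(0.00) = 0.00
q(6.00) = 5834.00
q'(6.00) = 3996.00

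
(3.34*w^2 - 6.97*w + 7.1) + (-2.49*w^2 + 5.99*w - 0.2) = 0.85*w^2 - 0.98*w + 6.9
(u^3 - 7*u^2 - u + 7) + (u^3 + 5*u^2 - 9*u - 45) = 2*u^3 - 2*u^2 - 10*u - 38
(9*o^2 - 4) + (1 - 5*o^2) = 4*o^2 - 3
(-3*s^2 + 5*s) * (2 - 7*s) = 21*s^3 - 41*s^2 + 10*s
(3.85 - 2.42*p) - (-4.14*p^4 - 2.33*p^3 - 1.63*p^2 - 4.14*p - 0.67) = 4.14*p^4 + 2.33*p^3 + 1.63*p^2 + 1.72*p + 4.52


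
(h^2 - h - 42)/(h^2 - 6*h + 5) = (h^2 - h - 42)/(h^2 - 6*h + 5)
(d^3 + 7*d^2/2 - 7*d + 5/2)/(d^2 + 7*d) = (2*d^3 + 7*d^2 - 14*d + 5)/(2*d*(d + 7))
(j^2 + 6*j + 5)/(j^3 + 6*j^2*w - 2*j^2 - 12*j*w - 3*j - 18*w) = (j + 5)/(j^2 + 6*j*w - 3*j - 18*w)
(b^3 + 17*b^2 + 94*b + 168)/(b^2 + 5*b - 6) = (b^2 + 11*b + 28)/(b - 1)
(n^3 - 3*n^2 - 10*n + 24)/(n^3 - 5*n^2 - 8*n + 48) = (n - 2)/(n - 4)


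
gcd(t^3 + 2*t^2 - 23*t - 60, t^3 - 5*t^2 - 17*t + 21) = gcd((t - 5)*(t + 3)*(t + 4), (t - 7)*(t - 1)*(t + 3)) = t + 3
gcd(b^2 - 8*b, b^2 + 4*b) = b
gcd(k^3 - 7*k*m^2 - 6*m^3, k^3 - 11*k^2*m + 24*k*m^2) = k - 3*m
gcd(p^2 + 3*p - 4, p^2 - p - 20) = p + 4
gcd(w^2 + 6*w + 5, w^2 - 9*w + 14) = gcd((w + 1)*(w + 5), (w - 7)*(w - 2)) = 1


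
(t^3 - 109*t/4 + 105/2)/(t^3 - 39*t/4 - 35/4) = (-4*t^3 + 109*t - 210)/(-4*t^3 + 39*t + 35)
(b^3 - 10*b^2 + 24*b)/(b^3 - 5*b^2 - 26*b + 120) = b/(b + 5)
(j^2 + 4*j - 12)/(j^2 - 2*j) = (j + 6)/j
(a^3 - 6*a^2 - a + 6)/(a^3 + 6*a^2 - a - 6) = (a - 6)/(a + 6)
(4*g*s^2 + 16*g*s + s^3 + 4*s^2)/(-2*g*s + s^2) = (4*g*s + 16*g + s^2 + 4*s)/(-2*g + s)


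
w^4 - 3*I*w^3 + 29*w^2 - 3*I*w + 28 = (w - 7*I)*(w - I)*(w + I)*(w + 4*I)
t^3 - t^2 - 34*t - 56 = (t - 7)*(t + 2)*(t + 4)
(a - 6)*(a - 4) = a^2 - 10*a + 24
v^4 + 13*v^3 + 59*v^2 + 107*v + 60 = (v + 1)*(v + 3)*(v + 4)*(v + 5)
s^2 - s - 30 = (s - 6)*(s + 5)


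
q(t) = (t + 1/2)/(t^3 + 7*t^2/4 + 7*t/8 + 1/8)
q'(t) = (t + 1/2)*(-3*t^2 - 7*t/2 - 7/8)/(t^3 + 7*t^2/4 + 7*t/8 + 1/8)^2 + 1/(t^3 + 7*t^2/4 + 7*t/8 + 1/8) = 4*(-8*t - 5)/(16*t^4 + 40*t^3 + 33*t^2 + 10*t + 1)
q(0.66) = 0.66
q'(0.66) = -1.13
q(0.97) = 0.42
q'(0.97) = -0.55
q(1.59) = 0.21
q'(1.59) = -0.20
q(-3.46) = 0.13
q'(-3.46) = 0.09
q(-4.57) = 0.06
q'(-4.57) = 0.03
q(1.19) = 0.32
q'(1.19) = -0.37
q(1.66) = 0.20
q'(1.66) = -0.18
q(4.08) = 0.05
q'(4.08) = -0.02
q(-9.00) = 0.01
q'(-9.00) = 0.00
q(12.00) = 0.01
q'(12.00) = 0.00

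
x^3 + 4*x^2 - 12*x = x*(x - 2)*(x + 6)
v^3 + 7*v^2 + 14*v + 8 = (v + 1)*(v + 2)*(v + 4)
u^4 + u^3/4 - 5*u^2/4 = u^2*(u - 1)*(u + 5/4)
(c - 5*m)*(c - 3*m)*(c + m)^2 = c^4 - 6*c^3*m + 22*c*m^3 + 15*m^4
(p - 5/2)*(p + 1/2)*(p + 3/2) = p^3 - p^2/2 - 17*p/4 - 15/8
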